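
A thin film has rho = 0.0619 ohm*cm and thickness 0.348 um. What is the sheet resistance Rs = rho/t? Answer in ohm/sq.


Step 1: Convert thickness to cm: t = 0.348 um = 3.4800e-05 cm
Step 2: Rs = rho / t = 0.0619 / 3.4800e-05
Step 3: Rs = 1778.7 ohm/sq

1778.7


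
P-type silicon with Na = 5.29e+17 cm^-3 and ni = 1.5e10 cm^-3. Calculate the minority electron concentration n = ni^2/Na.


Step 1: Majority hole concentration p ≈ Na = 5.29e+17 cm^-3
Step 2: n = ni^2 / Na = (1.5e10)^2 / 5.29e+17
Step 3: n = 4.25e+02 cm^-3

4.25e+02


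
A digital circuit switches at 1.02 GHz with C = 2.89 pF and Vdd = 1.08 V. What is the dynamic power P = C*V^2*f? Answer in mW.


Step 1: V^2 = 1.08^2 = 1.1664 V^2
Step 2: P = C*V^2*f = 2.89e-12 F * 1.1664 * 1.02e9 Hz
Step 3: P = 3.43831392e-03 W
Step 4: P = 3.438 mW

3.438


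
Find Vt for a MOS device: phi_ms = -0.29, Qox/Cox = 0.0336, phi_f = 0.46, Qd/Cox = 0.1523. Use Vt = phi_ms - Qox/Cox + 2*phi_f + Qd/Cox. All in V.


Step 1: Vt = phi_ms - Qox/Cox + 2*phi_f + Qd/Cox
Step 2: Vt = -0.29 - 0.0336 + 2*0.46 + 0.1523
Step 3: Vt = -0.29 - 0.0336 + 0.92 + 0.1523
Step 4: Vt = 0.7487 V

0.7487


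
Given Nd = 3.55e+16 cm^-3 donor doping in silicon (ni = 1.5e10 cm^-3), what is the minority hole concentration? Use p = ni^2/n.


Step 1: Since Nd >> ni, n ≈ Nd = 3.55e+16 cm^-3
Step 2: p = ni^2 / n = (1.5e10)^2 / 3.55e+16
Step 3: p = 2.25e20 / 3.55e+16 = 6.34e+03 cm^-3

6.34e+03


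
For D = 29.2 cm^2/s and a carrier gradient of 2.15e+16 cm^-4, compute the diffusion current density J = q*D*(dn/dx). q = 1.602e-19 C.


Step 1: J = q * D * (dn/dx)
Step 2: J = 1.602e-19 * 29.2 * 2.15e+16
Step 3: J = 1.01e-01 A/cm^2

1.01e-01


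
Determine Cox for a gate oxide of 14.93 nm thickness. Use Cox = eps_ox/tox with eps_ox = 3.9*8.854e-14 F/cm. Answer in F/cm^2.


Step 1: eps_ox = 3.9 * 8.854e-14 = 3.45306e-13 F/cm
Step 2: tox in cm = 14.93 nm * 1e-7 = 1.4930e-06 cm
Step 3: Cox = 3.45306e-13 / 1.4930e-06 = 2.31e-07 F/cm^2

2.31e-07


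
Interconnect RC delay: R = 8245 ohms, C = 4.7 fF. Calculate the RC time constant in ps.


Step 1: tau = R * C
Step 2: tau = 8245 * 4.7 fF = 8245 * 4.7e-15 F
Step 3: tau = 3.87515e-11 s = 38.7515 ps

38.7515


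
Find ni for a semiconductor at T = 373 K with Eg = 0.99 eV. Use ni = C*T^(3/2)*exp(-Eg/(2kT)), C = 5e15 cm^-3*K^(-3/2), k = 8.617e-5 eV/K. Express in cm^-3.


Step 1: Compute kT = 8.617e-5 * 373 = 0.03214141 eV
Step 2: Exponent = -Eg/(2kT) = -0.99/(2*0.03214141) = -15.40069
Step 3: T^(3/2) = 373^1.5 = 7203.83
Step 4: ni = 5e15 * 7203.83 * exp(-15.40069) = 7.38e+12 cm^-3

7.38e+12


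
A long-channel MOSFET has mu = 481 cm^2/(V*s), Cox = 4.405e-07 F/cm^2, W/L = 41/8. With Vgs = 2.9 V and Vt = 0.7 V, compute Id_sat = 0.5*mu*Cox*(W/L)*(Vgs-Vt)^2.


Step 1: Overdrive voltage Vov = Vgs - Vt = 2.9 - 0.7 = 2.2 V
Step 2: W/L = 41/8 = 5.125
Step 3: Id = 0.5 * 481 * 4.405e-07 * 5.125 * 2.2^2
Step 4: Id = 2.63e-03 A

2.63e-03


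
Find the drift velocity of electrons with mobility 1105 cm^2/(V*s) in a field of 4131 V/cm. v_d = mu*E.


Step 1: v_d = mu * E
Step 2: v_d = 1105 * 4131 = 4564755
Step 3: v_d = 4.56e+06 cm/s

4.56e+06


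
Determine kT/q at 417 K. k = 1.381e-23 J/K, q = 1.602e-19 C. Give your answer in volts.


Step 1: kT = 1.381e-23 * 417 = 5.75877e-21 J
Step 2: Vt = kT/q = 5.75877e-21 / 1.602e-19
Step 3: Vt = 0.03595 V

0.03595


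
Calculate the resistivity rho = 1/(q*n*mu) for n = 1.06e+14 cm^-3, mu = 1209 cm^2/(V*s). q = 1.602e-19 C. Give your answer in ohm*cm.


Step 1: sigma = q * n * mu = 1.602e-19 * 1.06e+14 * 1209 = 2.05303e-02 S/cm
Step 2: rho = 1 / sigma = 1 / 2.05303e-02 = 48.71 ohm*cm

48.71


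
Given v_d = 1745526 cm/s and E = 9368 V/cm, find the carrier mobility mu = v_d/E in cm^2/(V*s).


Step 1: mu = v_d / E
Step 2: mu = 1745526 / 9368
Step 3: mu = 186.33 cm^2/(V*s)

186.33


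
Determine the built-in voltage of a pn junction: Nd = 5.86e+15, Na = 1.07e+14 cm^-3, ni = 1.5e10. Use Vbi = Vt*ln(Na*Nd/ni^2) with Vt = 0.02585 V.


Step 1: Compute Na*Nd/ni^2 = 1.07e+14 * 5.86e+15 / (1.5e10)^2 = 2.7868e+09
Step 2: ln(2.7868e+09) = 21.7482
Step 3: Vbi = 0.02585 * 21.7482 = 0.562 V

0.562


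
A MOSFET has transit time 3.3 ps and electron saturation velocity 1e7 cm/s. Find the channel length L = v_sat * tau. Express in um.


Step 1: tau in seconds = 3.3 ps * 1e-12 = 3.3000e-12 s
Step 2: L = v_sat * tau = 1e7 * 3.3000e-12 = 3.3000e-05 cm
Step 3: L in um = 3.3000e-05 * 1e4 = 0.33 um

0.33


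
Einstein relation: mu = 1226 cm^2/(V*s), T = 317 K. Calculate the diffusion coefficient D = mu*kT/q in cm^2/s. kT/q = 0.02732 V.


Step 1: D = mu * (kT/q)
Step 2: D = 1226 * 0.02732
Step 3: D = 33.49 cm^2/s

33.49


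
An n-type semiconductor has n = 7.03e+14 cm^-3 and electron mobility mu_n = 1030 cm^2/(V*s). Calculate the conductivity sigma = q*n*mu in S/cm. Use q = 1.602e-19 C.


Step 1: sigma = q * n * mu
Step 2: sigma = 1.602e-19 * 7.03e+14 * 1030
Step 3: sigma = 1.160e-01 S/cm

1.160e-01


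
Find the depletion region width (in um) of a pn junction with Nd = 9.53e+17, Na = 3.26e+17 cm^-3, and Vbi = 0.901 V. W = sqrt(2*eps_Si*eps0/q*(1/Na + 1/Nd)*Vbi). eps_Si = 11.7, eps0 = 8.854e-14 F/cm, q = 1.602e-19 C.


Step 1: 1/Na + 1/Nd = 1/3.26e+17 + 1/9.53e+17 = 4.11680e-18
Step 2: 2*eps*eps0/q = 2*11.7*8.854e-14/1.602e-19 = 1.293281e+07
Step 3: W^2 = 1.293281e+07 * 4.11680e-18 * 0.901 = 4.79709e-11
Step 4: W = sqrt(4.79709e-11) = 6.926e-06 cm = 0.06926 um

0.06926


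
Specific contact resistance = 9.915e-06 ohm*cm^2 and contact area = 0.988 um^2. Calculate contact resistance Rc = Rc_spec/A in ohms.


Step 1: Convert area to cm^2: 0.988 um^2 = 9.8800e-09 cm^2
Step 2: Rc = Rc_spec / A = 9.915e-06 / 9.8800e-09
Step 3: Rc = 1.00e+03 ohms

1.00e+03


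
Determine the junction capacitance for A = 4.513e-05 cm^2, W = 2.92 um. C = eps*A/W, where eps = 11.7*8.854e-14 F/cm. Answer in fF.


Step 1: eps_Si = 11.7 * 8.854e-14 = 1.035918e-12 F/cm
Step 2: W in cm = 2.92 * 1e-4 = 2.92e-04 cm
Step 3: C = 1.035918e-12 * 4.513e-05 / 2.92e-04 = 1.601061e-13 F
Step 4: C = 160.11 fF

160.11


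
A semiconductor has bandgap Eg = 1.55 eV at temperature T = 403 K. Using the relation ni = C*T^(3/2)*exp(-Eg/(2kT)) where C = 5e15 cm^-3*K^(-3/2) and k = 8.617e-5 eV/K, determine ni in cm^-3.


Step 1: Compute kT = 8.617e-5 * 403 = 0.03472651 eV
Step 2: Exponent = -Eg/(2kT) = -1.55/(2*0.03472651) = -22.31724
Step 3: T^(3/2) = 403^1.5 = 8090.17
Step 4: ni = 5e15 * 8090.17 * exp(-22.31724) = 8.22e+09 cm^-3

8.22e+09


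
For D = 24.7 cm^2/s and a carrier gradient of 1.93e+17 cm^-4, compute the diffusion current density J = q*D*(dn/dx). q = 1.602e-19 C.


Step 1: J = q * D * (dn/dx)
Step 2: J = 1.602e-19 * 24.7 * 1.93e+17
Step 3: J = 7.64e-01 A/cm^2

7.64e-01


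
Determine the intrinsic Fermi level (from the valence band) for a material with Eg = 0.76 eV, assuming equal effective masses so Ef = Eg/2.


Step 1: For an intrinsic semiconductor, the Fermi level sits at midgap.
Step 2: Ef = Eg / 2 = 0.76 / 2 = 0.38 eV

0.38


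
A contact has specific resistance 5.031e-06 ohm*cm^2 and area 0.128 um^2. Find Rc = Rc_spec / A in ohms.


Step 1: Convert area to cm^2: 0.128 um^2 = 1.2800e-09 cm^2
Step 2: Rc = Rc_spec / A = 5.031e-06 / 1.2800e-09
Step 3: Rc = 3.93e+03 ohms

3.93e+03


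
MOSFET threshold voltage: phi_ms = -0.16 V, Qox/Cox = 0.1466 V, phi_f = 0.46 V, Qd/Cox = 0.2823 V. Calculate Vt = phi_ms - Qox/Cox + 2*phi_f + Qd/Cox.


Step 1: Vt = phi_ms - Qox/Cox + 2*phi_f + Qd/Cox
Step 2: Vt = -0.16 - 0.1466 + 2*0.46 + 0.2823
Step 3: Vt = -0.16 - 0.1466 + 0.92 + 0.2823
Step 4: Vt = 0.8957 V

0.8957


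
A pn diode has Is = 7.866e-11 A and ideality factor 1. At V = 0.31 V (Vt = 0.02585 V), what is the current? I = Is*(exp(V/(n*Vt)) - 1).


Step 1: V/(n*Vt) = 0.31/(1*0.02585) = 11.9923
Step 2: exp(11.9923) = 1.6151e+05
Step 3: I = 7.866e-11 * (1.6151e+05 - 1) = 1.27e-05 A

1.27e-05


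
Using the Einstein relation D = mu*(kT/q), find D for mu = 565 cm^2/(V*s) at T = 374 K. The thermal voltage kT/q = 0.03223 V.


Step 1: D = mu * (kT/q)
Step 2: D = 565 * 0.03223
Step 3: D = 18.21 cm^2/s

18.21


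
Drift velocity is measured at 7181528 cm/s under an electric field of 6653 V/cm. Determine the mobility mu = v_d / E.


Step 1: mu = v_d / E
Step 2: mu = 7181528 / 6653
Step 3: mu = 1079.44 cm^2/(V*s)

1079.44


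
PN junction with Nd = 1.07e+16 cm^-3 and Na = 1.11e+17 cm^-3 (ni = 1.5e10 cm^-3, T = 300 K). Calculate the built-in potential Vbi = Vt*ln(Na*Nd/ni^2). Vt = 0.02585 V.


Step 1: Compute Na*Nd/ni^2 = 1.11e+17 * 1.07e+16 / (1.5e10)^2 = 5.2787e+12
Step 2: ln(5.2787e+12) = 29.2947
Step 3: Vbi = 0.02585 * 29.2947 = 0.757 V

0.757


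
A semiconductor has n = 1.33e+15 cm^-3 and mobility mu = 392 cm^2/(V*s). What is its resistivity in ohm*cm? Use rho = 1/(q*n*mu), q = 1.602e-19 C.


Step 1: sigma = q * n * mu = 1.602e-19 * 1.33e+15 * 392 = 8.35219e-02 S/cm
Step 2: rho = 1 / sigma = 1 / 8.35219e-02 = 11.97 ohm*cm

11.97


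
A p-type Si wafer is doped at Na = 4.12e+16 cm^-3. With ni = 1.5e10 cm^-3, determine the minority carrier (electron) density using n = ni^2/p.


Step 1: Majority hole concentration p ≈ Na = 4.12e+16 cm^-3
Step 2: n = ni^2 / Na = (1.5e10)^2 / 4.12e+16
Step 3: n = 5.46e+03 cm^-3

5.46e+03


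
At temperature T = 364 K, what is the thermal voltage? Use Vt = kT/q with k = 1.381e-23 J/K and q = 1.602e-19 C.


Step 1: kT = 1.381e-23 * 364 = 5.02684e-21 J
Step 2: Vt = kT/q = 5.02684e-21 / 1.602e-19
Step 3: Vt = 0.03138 V

0.03138


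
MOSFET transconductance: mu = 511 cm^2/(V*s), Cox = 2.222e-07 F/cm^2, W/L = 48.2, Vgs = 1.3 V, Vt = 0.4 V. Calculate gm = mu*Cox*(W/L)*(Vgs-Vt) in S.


Step 1: Vov = Vgs - Vt = 1.3 - 0.4 = 0.9 V
Step 2: gm = mu * Cox * (W/L) * Vov
Step 3: gm = 511 * 2.222e-07 * 48.2 * 0.9 = 4.93e-03 S

4.93e-03


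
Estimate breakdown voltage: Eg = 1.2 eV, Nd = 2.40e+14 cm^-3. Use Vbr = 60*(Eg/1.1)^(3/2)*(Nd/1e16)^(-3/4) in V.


Step 1: Eg/1.1 = 1.2/1.1 = 1.090909
Step 2: (Eg/1.1)^1.5 = 1.090909^1.5 = 1.139417
Step 3: (Nd/1e16)^(-0.75) = (0.024)^(-0.75) = 16.399914
Step 4: Vbr = 60 * 1.139417 * 16.399914 = 1121.2 V

1121.2


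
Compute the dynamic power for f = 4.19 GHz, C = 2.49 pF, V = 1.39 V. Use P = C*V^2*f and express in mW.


Step 1: V^2 = 1.39^2 = 1.9321 V^2
Step 2: P = C*V^2*f = 2.49e-12 F * 1.9321 * 4.19e9 Hz
Step 3: P = 2.015779251e-02 W
Step 4: P = 20.158 mW

20.158


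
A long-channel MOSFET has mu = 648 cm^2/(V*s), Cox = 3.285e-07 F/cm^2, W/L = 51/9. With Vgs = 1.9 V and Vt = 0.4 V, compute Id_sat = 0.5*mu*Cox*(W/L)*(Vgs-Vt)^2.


Step 1: Overdrive voltage Vov = Vgs - Vt = 1.9 - 0.4 = 1.5 V
Step 2: W/L = 51/9 = 5.66667
Step 3: Id = 0.5 * 648 * 3.285e-07 * 5.66667 * 1.5^2
Step 4: Id = 1.36e-03 A

1.36e-03


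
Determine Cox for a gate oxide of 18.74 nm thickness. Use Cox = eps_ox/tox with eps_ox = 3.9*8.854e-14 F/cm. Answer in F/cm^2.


Step 1: eps_ox = 3.9 * 8.854e-14 = 3.45306e-13 F/cm
Step 2: tox in cm = 18.74 nm * 1e-7 = 1.8740e-06 cm
Step 3: Cox = 3.45306e-13 / 1.8740e-06 = 1.84e-07 F/cm^2

1.84e-07


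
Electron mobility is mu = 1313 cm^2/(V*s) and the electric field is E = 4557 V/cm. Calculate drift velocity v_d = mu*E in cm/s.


Step 1: v_d = mu * E
Step 2: v_d = 1313 * 4557 = 5983341
Step 3: v_d = 5.98e+06 cm/s

5.98e+06


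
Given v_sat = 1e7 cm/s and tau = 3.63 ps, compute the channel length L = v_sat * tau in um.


Step 1: tau in seconds = 3.63 ps * 1e-12 = 3.6300e-12 s
Step 2: L = v_sat * tau = 1e7 * 3.6300e-12 = 3.6300e-05 cm
Step 3: L in um = 3.6300e-05 * 1e4 = 0.363 um

0.363


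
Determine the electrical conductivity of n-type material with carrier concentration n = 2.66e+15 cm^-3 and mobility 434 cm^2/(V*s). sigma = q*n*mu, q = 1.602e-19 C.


Step 1: sigma = q * n * mu
Step 2: sigma = 1.602e-19 * 2.66e+15 * 434
Step 3: sigma = 1.849e-01 S/cm

1.849e-01


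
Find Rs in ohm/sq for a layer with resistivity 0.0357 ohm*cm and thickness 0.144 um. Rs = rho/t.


Step 1: Convert thickness to cm: t = 0.144 um = 1.4400e-05 cm
Step 2: Rs = rho / t = 0.0357 / 1.4400e-05
Step 3: Rs = 2479.2 ohm/sq

2479.2


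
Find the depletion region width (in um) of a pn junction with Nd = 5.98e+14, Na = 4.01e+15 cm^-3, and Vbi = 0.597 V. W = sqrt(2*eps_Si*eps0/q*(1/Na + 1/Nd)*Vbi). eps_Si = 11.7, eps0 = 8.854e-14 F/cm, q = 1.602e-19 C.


Step 1: 1/Na + 1/Nd = 1/4.01e+15 + 1/5.98e+14 = 1.92162e-15
Step 2: 2*eps*eps0/q = 2*11.7*8.854e-14/1.602e-19 = 1.293281e+07
Step 3: W^2 = 1.293281e+07 * 1.92162e-15 * 0.597 = 1.48366e-08
Step 4: W = sqrt(1.48366e-08) = 1.218e-04 cm = 1.218 um

1.218


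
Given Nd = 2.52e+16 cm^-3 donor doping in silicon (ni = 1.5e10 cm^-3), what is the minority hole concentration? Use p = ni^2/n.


Step 1: Since Nd >> ni, n ≈ Nd = 2.52e+16 cm^-3
Step 2: p = ni^2 / n = (1.5e10)^2 / 2.52e+16
Step 3: p = 2.25e20 / 2.52e+16 = 8.93e+03 cm^-3

8.93e+03


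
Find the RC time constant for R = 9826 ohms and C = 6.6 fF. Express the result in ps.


Step 1: tau = R * C
Step 2: tau = 9826 * 6.6 fF = 9826 * 6.6e-15 F
Step 3: tau = 6.48516e-11 s = 64.8516 ps

64.8516


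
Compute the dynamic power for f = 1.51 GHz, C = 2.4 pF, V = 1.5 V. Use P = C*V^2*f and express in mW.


Step 1: V^2 = 1.5^2 = 2.25 V^2
Step 2: P = C*V^2*f = 2.4e-12 F * 2.25 * 1.51e9 Hz
Step 3: P = 8.154e-03 W
Step 4: P = 8.154 mW

8.154


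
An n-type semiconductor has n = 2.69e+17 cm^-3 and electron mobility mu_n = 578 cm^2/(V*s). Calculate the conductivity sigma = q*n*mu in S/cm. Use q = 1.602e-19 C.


Step 1: sigma = q * n * mu
Step 2: sigma = 1.602e-19 * 2.69e+17 * 578
Step 3: sigma = 2.491e+01 S/cm

2.491e+01


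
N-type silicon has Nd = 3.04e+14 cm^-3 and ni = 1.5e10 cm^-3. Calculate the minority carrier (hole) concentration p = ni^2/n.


Step 1: Since Nd >> ni, n ≈ Nd = 3.04e+14 cm^-3
Step 2: p = ni^2 / n = (1.5e10)^2 / 3.04e+14
Step 3: p = 2.25e20 / 3.04e+14 = 7.40e+05 cm^-3

7.40e+05


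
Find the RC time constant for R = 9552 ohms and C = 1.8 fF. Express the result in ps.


Step 1: tau = R * C
Step 2: tau = 9552 * 1.8 fF = 9552 * 1.8e-15 F
Step 3: tau = 1.71936e-11 s = 17.1936 ps

17.1936


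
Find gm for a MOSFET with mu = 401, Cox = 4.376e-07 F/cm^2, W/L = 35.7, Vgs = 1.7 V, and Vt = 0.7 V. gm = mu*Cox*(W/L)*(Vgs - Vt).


Step 1: Vov = Vgs - Vt = 1.7 - 0.7 = 1.0 V
Step 2: gm = mu * Cox * (W/L) * Vov
Step 3: gm = 401 * 4.376e-07 * 35.7 * 1.0 = 6.26e-03 S

6.26e-03


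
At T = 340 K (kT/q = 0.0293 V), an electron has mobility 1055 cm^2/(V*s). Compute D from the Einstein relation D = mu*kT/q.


Step 1: D = mu * (kT/q)
Step 2: D = 1055 * 0.0293
Step 3: D = 30.91 cm^2/s

30.91


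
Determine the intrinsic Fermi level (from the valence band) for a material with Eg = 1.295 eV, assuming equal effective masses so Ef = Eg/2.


Step 1: For an intrinsic semiconductor, the Fermi level sits at midgap.
Step 2: Ef = Eg / 2 = 1.295 / 2 = 0.6475 eV

0.6475


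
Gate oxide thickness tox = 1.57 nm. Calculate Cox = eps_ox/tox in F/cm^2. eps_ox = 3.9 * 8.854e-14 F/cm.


Step 1: eps_ox = 3.9 * 8.854e-14 = 3.45306e-13 F/cm
Step 2: tox in cm = 1.57 nm * 1e-7 = 1.5700e-07 cm
Step 3: Cox = 3.45306e-13 / 1.5700e-07 = 2.20e-06 F/cm^2

2.20e-06


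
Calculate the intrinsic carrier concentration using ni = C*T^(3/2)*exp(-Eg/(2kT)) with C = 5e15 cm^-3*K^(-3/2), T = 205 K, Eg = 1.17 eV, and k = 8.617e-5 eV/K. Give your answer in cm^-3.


Step 1: Compute kT = 8.617e-5 * 205 = 0.01766485 eV
Step 2: Exponent = -Eg/(2kT) = -1.17/(2*0.01766485) = -33.11661
Step 3: T^(3/2) = 205^1.5 = 2935.15
Step 4: ni = 5e15 * 2935.15 * exp(-33.11661) = 6.08e+04 cm^-3

6.08e+04


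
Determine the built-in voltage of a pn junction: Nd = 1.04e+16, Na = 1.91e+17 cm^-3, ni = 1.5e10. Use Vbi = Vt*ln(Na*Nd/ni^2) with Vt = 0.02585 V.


Step 1: Compute Na*Nd/ni^2 = 1.91e+17 * 1.04e+16 / (1.5e10)^2 = 8.8284e+12
Step 2: ln(8.8284e+12) = 29.8090
Step 3: Vbi = 0.02585 * 29.8090 = 0.771 V

0.771


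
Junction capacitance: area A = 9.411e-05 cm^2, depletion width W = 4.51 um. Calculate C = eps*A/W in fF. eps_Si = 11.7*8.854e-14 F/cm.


Step 1: eps_Si = 11.7 * 8.854e-14 = 1.035918e-12 F/cm
Step 2: W in cm = 4.51 * 1e-4 = 4.51e-04 cm
Step 3: C = 1.035918e-12 * 9.411e-05 / 4.51e-04 = 2.161646e-13 F
Step 4: C = 216.16 fF

216.16


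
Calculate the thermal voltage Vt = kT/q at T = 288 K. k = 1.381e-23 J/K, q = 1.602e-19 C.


Step 1: kT = 1.381e-23 * 288 = 3.97728e-21 J
Step 2: Vt = kT/q = 3.97728e-21 / 1.602e-19
Step 3: Vt = 0.02483 V

0.02483


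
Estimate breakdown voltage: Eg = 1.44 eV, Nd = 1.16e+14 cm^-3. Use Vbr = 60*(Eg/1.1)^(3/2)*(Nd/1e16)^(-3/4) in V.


Step 1: Eg/1.1 = 1.44/1.1 = 1.309091
Step 2: (Eg/1.1)^1.5 = 1.309091^1.5 = 1.497803
Step 3: (Nd/1e16)^(-0.75) = (0.0116)^(-0.75) = 28.291535
Step 4: Vbr = 60 * 1.497803 * 28.291535 = 2542.5 V

2542.5


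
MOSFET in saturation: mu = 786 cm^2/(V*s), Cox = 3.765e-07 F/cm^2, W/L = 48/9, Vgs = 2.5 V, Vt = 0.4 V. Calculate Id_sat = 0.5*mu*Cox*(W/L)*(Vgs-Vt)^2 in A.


Step 1: Overdrive voltage Vov = Vgs - Vt = 2.5 - 0.4 = 2.1 V
Step 2: W/L = 48/9 = 5.33333
Step 3: Id = 0.5 * 786 * 3.765e-07 * 5.33333 * 2.1^2
Step 4: Id = 3.48e-03 A

3.48e-03


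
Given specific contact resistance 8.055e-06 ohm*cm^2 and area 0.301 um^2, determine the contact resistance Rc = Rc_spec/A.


Step 1: Convert area to cm^2: 0.301 um^2 = 3.0100e-09 cm^2
Step 2: Rc = Rc_spec / A = 8.055e-06 / 3.0100e-09
Step 3: Rc = 2.68e+03 ohms

2.68e+03


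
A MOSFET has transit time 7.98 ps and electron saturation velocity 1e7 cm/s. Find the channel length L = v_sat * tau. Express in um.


Step 1: tau in seconds = 7.98 ps * 1e-12 = 7.9800e-12 s
Step 2: L = v_sat * tau = 1e7 * 7.9800e-12 = 7.9800e-05 cm
Step 3: L in um = 7.9800e-05 * 1e4 = 0.798 um

0.798


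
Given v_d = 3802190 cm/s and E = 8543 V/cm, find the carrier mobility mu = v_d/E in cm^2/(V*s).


Step 1: mu = v_d / E
Step 2: mu = 3802190 / 8543
Step 3: mu = 445.06 cm^2/(V*s)

445.06


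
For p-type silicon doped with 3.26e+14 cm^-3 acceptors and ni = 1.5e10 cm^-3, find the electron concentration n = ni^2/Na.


Step 1: Majority hole concentration p ≈ Na = 3.26e+14 cm^-3
Step 2: n = ni^2 / Na = (1.5e10)^2 / 3.26e+14
Step 3: n = 6.90e+05 cm^-3

6.90e+05


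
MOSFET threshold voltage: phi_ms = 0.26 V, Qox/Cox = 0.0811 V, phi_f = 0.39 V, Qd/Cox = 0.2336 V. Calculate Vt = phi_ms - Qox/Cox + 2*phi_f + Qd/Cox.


Step 1: Vt = phi_ms - Qox/Cox + 2*phi_f + Qd/Cox
Step 2: Vt = 0.26 - 0.0811 + 2*0.39 + 0.2336
Step 3: Vt = 0.26 - 0.0811 + 0.78 + 0.2336
Step 4: Vt = 1.1925 V

1.1925


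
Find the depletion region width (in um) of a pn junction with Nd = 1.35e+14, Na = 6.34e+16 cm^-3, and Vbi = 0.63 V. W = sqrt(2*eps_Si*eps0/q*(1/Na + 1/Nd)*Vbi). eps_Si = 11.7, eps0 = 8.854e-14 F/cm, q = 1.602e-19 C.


Step 1: 1/Na + 1/Nd = 1/6.34e+16 + 1/1.35e+14 = 7.42318e-15
Step 2: 2*eps*eps0/q = 2*11.7*8.854e-14/1.602e-19 = 1.293281e+07
Step 3: W^2 = 1.293281e+07 * 7.42318e-15 * 0.63 = 6.04816e-08
Step 4: W = sqrt(6.04816e-08) = 2.459e-04 cm = 2.459 um

2.459


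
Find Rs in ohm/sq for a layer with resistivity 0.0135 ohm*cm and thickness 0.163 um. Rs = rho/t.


Step 1: Convert thickness to cm: t = 0.163 um = 1.6300e-05 cm
Step 2: Rs = rho / t = 0.0135 / 1.6300e-05
Step 3: Rs = 828.2 ohm/sq

828.2


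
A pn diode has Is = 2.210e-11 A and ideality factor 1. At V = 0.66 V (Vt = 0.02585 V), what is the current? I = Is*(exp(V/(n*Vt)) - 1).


Step 1: V/(n*Vt) = 0.66/(1*0.02585) = 25.5319
Step 2: exp(25.5319) = 1.2256e+11
Step 3: I = 2.210e-11 * (1.2256e+11 - 1) = 2.71e+00 A

2.71e+00


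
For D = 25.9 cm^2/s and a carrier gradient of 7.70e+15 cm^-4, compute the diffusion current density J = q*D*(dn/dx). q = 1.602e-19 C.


Step 1: J = q * D * (dn/dx)
Step 2: J = 1.602e-19 * 25.9 * 7.70e+15
Step 3: J = 3.19e-02 A/cm^2

3.19e-02


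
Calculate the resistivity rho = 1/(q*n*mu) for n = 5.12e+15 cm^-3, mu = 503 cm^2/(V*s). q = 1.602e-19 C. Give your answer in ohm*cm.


Step 1: sigma = q * n * mu = 1.602e-19 * 5.12e+15 * 503 = 4.12573e-01 S/cm
Step 2: rho = 1 / sigma = 1 / 4.12573e-01 = 2.424 ohm*cm

2.424


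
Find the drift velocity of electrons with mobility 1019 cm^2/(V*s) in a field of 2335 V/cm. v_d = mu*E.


Step 1: v_d = mu * E
Step 2: v_d = 1019 * 2335 = 2379365
Step 3: v_d = 2.38e+06 cm/s

2.38e+06


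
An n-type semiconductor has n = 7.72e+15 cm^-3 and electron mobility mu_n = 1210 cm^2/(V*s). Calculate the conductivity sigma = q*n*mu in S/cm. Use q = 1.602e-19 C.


Step 1: sigma = q * n * mu
Step 2: sigma = 1.602e-19 * 7.72e+15 * 1210
Step 3: sigma = 1.496e+00 S/cm

1.496e+00


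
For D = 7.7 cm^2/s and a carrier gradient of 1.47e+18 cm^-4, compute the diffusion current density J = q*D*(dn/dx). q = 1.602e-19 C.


Step 1: J = q * D * (dn/dx)
Step 2: J = 1.602e-19 * 7.7 * 1.47e+18
Step 3: J = 1.81e+00 A/cm^2

1.81e+00


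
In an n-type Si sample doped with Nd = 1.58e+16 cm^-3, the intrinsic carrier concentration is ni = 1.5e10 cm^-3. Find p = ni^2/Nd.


Step 1: Since Nd >> ni, n ≈ Nd = 1.58e+16 cm^-3
Step 2: p = ni^2 / n = (1.5e10)^2 / 1.58e+16
Step 3: p = 2.25e20 / 1.58e+16 = 1.42e+04 cm^-3

1.42e+04


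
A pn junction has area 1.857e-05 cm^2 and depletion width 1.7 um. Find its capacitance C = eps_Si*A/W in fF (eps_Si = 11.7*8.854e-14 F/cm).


Step 1: eps_Si = 11.7 * 8.854e-14 = 1.035918e-12 F/cm
Step 2: W in cm = 1.7 * 1e-4 = 1.70e-04 cm
Step 3: C = 1.035918e-12 * 1.857e-05 / 1.70e-04 = 1.131588e-13 F
Step 4: C = 113.16 fF

113.16


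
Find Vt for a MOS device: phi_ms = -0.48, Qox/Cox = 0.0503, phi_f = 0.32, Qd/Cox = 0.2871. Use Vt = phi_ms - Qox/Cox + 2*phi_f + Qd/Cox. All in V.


Step 1: Vt = phi_ms - Qox/Cox + 2*phi_f + Qd/Cox
Step 2: Vt = -0.48 - 0.0503 + 2*0.32 + 0.2871
Step 3: Vt = -0.48 - 0.0503 + 0.64 + 0.2871
Step 4: Vt = 0.3968 V

0.3968


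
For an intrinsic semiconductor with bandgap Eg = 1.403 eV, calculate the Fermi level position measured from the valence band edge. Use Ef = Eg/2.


Step 1: For an intrinsic semiconductor, the Fermi level sits at midgap.
Step 2: Ef = Eg / 2 = 1.403 / 2 = 0.7015 eV

0.7015


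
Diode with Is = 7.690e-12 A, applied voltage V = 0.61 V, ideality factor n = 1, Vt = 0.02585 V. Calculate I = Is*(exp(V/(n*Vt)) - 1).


Step 1: V/(n*Vt) = 0.61/(1*0.02585) = 23.5977
Step 2: exp(23.5977) = 1.7715e+10
Step 3: I = 7.690e-12 * (1.7715e+10 - 1) = 1.36e-01 A

1.36e-01


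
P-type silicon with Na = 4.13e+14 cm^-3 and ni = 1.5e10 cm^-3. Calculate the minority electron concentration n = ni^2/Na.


Step 1: Majority hole concentration p ≈ Na = 4.13e+14 cm^-3
Step 2: n = ni^2 / Na = (1.5e10)^2 / 4.13e+14
Step 3: n = 5.45e+05 cm^-3

5.45e+05


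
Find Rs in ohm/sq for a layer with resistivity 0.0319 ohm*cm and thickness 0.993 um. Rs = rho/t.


Step 1: Convert thickness to cm: t = 0.993 um = 9.9300e-05 cm
Step 2: Rs = rho / t = 0.0319 / 9.9300e-05
Step 3: Rs = 321.2 ohm/sq

321.2


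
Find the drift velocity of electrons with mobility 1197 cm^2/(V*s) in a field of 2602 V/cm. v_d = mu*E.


Step 1: v_d = mu * E
Step 2: v_d = 1197 * 2602 = 3114594
Step 3: v_d = 3.11e+06 cm/s

3.11e+06


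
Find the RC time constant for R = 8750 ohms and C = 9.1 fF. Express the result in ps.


Step 1: tau = R * C
Step 2: tau = 8750 * 9.1 fF = 8750 * 9.1e-15 F
Step 3: tau = 7.9625e-11 s = 79.625 ps

79.625


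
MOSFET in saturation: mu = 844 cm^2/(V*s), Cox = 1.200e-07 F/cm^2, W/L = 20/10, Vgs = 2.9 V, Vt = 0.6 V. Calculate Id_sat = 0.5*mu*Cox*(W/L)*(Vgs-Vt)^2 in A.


Step 1: Overdrive voltage Vov = Vgs - Vt = 2.9 - 0.6 = 2.3 V
Step 2: W/L = 20/10 = 2
Step 3: Id = 0.5 * 844 * 1.200e-07 * 2 * 2.3^2
Step 4: Id = 5.36e-04 A

5.36e-04


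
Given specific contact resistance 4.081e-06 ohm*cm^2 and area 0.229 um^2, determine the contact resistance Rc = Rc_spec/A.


Step 1: Convert area to cm^2: 0.229 um^2 = 2.2900e-09 cm^2
Step 2: Rc = Rc_spec / A = 4.081e-06 / 2.2900e-09
Step 3: Rc = 1.78e+03 ohms

1.78e+03


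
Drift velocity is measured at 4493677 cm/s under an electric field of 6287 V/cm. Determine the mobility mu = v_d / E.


Step 1: mu = v_d / E
Step 2: mu = 4493677 / 6287
Step 3: mu = 714.76 cm^2/(V*s)

714.76


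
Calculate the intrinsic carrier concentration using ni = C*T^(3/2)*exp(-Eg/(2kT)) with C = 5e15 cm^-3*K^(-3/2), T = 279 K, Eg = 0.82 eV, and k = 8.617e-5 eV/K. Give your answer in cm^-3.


Step 1: Compute kT = 8.617e-5 * 279 = 0.02404143 eV
Step 2: Exponent = -Eg/(2kT) = -0.82/(2*0.02404143) = -17.05389
Step 3: T^(3/2) = 279^1.5 = 4660.22
Step 4: ni = 5e15 * 4660.22 * exp(-17.05389) = 9.14e+11 cm^-3

9.14e+11


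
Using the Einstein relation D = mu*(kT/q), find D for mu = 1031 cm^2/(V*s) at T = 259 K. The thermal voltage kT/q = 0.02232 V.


Step 1: D = mu * (kT/q)
Step 2: D = 1031 * 0.02232
Step 3: D = 23.01 cm^2/s

23.01


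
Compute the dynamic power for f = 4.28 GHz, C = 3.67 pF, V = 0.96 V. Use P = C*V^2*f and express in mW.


Step 1: V^2 = 0.96^2 = 0.9216 V^2
Step 2: P = C*V^2*f = 3.67e-12 F * 0.9216 * 4.28e9 Hz
Step 3: P = 1.447612416e-02 W
Step 4: P = 14.476 mW

14.476


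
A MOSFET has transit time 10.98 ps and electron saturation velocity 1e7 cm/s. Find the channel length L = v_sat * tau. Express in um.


Step 1: tau in seconds = 10.98 ps * 1e-12 = 1.0980e-11 s
Step 2: L = v_sat * tau = 1e7 * 1.0980e-11 = 1.0980e-04 cm
Step 3: L in um = 1.0980e-04 * 1e4 = 1.098 um

1.098


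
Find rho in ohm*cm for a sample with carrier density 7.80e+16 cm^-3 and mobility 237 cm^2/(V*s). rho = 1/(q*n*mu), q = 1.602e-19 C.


Step 1: sigma = q * n * mu = 1.602e-19 * 7.80e+16 * 237 = 2.96146e+00 S/cm
Step 2: rho = 1 / sigma = 1 / 2.96146e+00 = 0.3377 ohm*cm

0.3377


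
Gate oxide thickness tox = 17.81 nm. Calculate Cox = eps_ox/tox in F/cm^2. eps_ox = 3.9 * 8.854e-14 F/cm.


Step 1: eps_ox = 3.9 * 8.854e-14 = 3.45306e-13 F/cm
Step 2: tox in cm = 17.81 nm * 1e-7 = 1.7810e-06 cm
Step 3: Cox = 3.45306e-13 / 1.7810e-06 = 1.94e-07 F/cm^2

1.94e-07


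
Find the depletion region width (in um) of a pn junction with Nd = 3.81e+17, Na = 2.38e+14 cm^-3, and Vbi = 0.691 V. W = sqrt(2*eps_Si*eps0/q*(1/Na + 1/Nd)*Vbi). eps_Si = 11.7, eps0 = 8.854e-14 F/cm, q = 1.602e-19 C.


Step 1: 1/Na + 1/Nd = 1/2.38e+14 + 1/3.81e+17 = 4.20431e-15
Step 2: 2*eps*eps0/q = 2*11.7*8.854e-14/1.602e-19 = 1.293281e+07
Step 3: W^2 = 1.293281e+07 * 4.20431e-15 * 0.691 = 3.75721e-08
Step 4: W = sqrt(3.75721e-08) = 1.938e-04 cm = 1.938 um

1.938


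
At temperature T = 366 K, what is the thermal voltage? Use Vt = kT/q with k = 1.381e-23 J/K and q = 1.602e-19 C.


Step 1: kT = 1.381e-23 * 366 = 5.05446e-21 J
Step 2: Vt = kT/q = 5.05446e-21 / 1.602e-19
Step 3: Vt = 0.03155 V

0.03155


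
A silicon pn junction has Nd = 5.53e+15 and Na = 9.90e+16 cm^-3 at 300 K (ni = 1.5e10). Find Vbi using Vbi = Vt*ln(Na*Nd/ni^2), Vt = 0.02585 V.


Step 1: Compute Na*Nd/ni^2 = 9.90e+16 * 5.53e+15 / (1.5e10)^2 = 2.4332e+12
Step 2: ln(2.4332e+12) = 28.5202
Step 3: Vbi = 0.02585 * 28.5202 = 0.737 V

0.737


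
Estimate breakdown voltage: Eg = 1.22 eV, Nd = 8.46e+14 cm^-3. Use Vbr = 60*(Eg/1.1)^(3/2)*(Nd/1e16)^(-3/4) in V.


Step 1: Eg/1.1 = 1.22/1.1 = 1.109091
Step 2: (Eg/1.1)^1.5 = 1.109091^1.5 = 1.168021
Step 3: (Nd/1e16)^(-0.75) = (0.0846)^(-0.75) = 6.374883
Step 4: Vbr = 60 * 1.168021 * 6.374883 = 446.8 V

446.8


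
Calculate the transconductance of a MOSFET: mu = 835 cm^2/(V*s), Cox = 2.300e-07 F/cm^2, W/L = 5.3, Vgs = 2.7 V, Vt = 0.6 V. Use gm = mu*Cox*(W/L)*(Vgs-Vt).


Step 1: Vov = Vgs - Vt = 2.7 - 0.6 = 2.1 V
Step 2: gm = mu * Cox * (W/L) * Vov
Step 3: gm = 835 * 2.300e-07 * 5.3 * 2.1 = 2.14e-03 S

2.14e-03


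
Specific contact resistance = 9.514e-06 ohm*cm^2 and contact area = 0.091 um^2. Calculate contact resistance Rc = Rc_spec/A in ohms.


Step 1: Convert area to cm^2: 0.091 um^2 = 9.1000e-10 cm^2
Step 2: Rc = Rc_spec / A = 9.514e-06 / 9.1000e-10
Step 3: Rc = 1.05e+04 ohms

1.05e+04


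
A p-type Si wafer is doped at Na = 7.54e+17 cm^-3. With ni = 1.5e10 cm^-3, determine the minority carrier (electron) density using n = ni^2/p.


Step 1: Majority hole concentration p ≈ Na = 7.54e+17 cm^-3
Step 2: n = ni^2 / Na = (1.5e10)^2 / 7.54e+17
Step 3: n = 2.98e+02 cm^-3

2.98e+02


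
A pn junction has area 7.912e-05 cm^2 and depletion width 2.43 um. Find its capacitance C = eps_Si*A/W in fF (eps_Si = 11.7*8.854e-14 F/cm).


Step 1: eps_Si = 11.7 * 8.854e-14 = 1.035918e-12 F/cm
Step 2: W in cm = 2.43 * 1e-4 = 2.43e-04 cm
Step 3: C = 1.035918e-12 * 7.912e-05 / 2.43e-04 = 3.372915e-13 F
Step 4: C = 337.29 fF

337.29


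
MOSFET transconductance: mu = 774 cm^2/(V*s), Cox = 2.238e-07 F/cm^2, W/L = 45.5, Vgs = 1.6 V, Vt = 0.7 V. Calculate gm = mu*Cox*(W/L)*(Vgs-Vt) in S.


Step 1: Vov = Vgs - Vt = 1.6 - 0.7 = 0.9 V
Step 2: gm = mu * Cox * (W/L) * Vov
Step 3: gm = 774 * 2.238e-07 * 45.5 * 0.9 = 7.09e-03 S

7.09e-03


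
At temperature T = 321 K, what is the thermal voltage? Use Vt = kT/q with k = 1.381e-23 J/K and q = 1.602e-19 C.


Step 1: kT = 1.381e-23 * 321 = 4.43301e-21 J
Step 2: Vt = kT/q = 4.43301e-21 / 1.602e-19
Step 3: Vt = 0.02767 V

0.02767


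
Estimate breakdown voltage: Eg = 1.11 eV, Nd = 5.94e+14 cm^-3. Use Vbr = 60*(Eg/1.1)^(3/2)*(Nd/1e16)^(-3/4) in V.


Step 1: Eg/1.1 = 1.11/1.1 = 1.009091
Step 2: (Eg/1.1)^1.5 = 1.009091^1.5 = 1.013667
Step 3: (Nd/1e16)^(-0.75) = (0.0594)^(-0.75) = 8.311132
Step 4: Vbr = 60 * 1.013667 * 8.311132 = 505.5 V

505.5


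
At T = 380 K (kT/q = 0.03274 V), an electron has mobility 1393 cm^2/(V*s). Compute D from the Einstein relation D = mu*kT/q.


Step 1: D = mu * (kT/q)
Step 2: D = 1393 * 0.03274
Step 3: D = 45.61 cm^2/s

45.61


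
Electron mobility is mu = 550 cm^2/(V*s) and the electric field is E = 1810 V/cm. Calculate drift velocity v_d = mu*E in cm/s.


Step 1: v_d = mu * E
Step 2: v_d = 550 * 1810 = 995500
Step 3: v_d = 9.96e+05 cm/s

9.96e+05


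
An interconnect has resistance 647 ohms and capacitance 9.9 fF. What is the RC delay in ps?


Step 1: tau = R * C
Step 2: tau = 647 * 9.9 fF = 647 * 9.9e-15 F
Step 3: tau = 6.4053e-12 s = 6.4053 ps

6.4053


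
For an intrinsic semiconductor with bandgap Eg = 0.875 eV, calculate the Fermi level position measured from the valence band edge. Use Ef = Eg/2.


Step 1: For an intrinsic semiconductor, the Fermi level sits at midgap.
Step 2: Ef = Eg / 2 = 0.875 / 2 = 0.4375 eV

0.4375


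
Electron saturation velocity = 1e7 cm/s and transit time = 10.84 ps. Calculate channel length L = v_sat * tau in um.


Step 1: tau in seconds = 10.84 ps * 1e-12 = 1.0840e-11 s
Step 2: L = v_sat * tau = 1e7 * 1.0840e-11 = 1.0840e-04 cm
Step 3: L in um = 1.0840e-04 * 1e4 = 1.084 um

1.084


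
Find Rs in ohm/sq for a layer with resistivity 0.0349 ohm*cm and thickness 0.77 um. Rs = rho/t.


Step 1: Convert thickness to cm: t = 0.77 um = 7.7000e-05 cm
Step 2: Rs = rho / t = 0.0349 / 7.7000e-05
Step 3: Rs = 453.2 ohm/sq

453.2


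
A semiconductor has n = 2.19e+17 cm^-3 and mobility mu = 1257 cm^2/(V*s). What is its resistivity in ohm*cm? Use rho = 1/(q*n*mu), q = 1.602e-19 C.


Step 1: sigma = q * n * mu = 1.602e-19 * 2.19e+17 * 1257 = 4.41003e+01 S/cm
Step 2: rho = 1 / sigma = 1 / 4.41003e+01 = 0.02268 ohm*cm

0.02268


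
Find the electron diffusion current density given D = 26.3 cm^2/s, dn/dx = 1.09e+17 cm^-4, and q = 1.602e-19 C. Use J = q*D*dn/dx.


Step 1: J = q * D * (dn/dx)
Step 2: J = 1.602e-19 * 26.3 * 1.09e+17
Step 3: J = 4.59e-01 A/cm^2

4.59e-01


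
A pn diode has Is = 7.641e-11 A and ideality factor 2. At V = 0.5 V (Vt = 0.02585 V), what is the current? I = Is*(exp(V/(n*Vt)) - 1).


Step 1: V/(n*Vt) = 0.5/(2*0.02585) = 9.6712
Step 2: exp(9.6712) = 1.5854e+04
Step 3: I = 7.641e-11 * (1.5854e+04 - 1) = 1.21e-06 A

1.21e-06


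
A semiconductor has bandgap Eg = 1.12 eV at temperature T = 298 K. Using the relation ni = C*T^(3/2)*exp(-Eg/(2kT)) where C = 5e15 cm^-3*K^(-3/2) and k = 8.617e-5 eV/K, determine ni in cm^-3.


Step 1: Compute kT = 8.617e-5 * 298 = 0.02567866 eV
Step 2: Exponent = -Eg/(2kT) = -1.12/(2*0.02567866) = -21.80799
Step 3: T^(3/2) = 298^1.5 = 5144.28
Step 4: ni = 5e15 * 5144.28 * exp(-21.80799) = 8.69e+09 cm^-3

8.69e+09


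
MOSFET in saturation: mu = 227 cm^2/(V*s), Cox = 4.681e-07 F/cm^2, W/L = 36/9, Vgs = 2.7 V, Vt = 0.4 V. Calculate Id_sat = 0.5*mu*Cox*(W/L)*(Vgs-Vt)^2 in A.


Step 1: Overdrive voltage Vov = Vgs - Vt = 2.7 - 0.4 = 2.3 V
Step 2: W/L = 36/9 = 4
Step 3: Id = 0.5 * 227 * 4.681e-07 * 4 * 2.3^2
Step 4: Id = 1.12e-03 A

1.12e-03


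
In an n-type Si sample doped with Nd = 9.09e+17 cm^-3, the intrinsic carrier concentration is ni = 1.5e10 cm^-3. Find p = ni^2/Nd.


Step 1: Since Nd >> ni, n ≈ Nd = 9.09e+17 cm^-3
Step 2: p = ni^2 / n = (1.5e10)^2 / 9.09e+17
Step 3: p = 2.25e20 / 9.09e+17 = 2.48e+02 cm^-3

2.48e+02


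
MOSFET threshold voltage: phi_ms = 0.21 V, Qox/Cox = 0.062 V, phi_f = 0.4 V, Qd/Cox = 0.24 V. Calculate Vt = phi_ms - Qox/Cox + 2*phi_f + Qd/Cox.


Step 1: Vt = phi_ms - Qox/Cox + 2*phi_f + Qd/Cox
Step 2: Vt = 0.21 - 0.062 + 2*0.4 + 0.24
Step 3: Vt = 0.21 - 0.062 + 0.8 + 0.24
Step 4: Vt = 1.188 V

1.188


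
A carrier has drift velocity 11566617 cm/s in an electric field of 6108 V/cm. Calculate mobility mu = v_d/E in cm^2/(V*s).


Step 1: mu = v_d / E
Step 2: mu = 11566617 / 6108
Step 3: mu = 1893.68 cm^2/(V*s)

1893.68


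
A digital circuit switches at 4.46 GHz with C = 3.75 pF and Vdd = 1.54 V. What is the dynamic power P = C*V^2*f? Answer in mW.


Step 1: V^2 = 1.54^2 = 2.3716 V^2
Step 2: P = C*V^2*f = 3.75e-12 F * 2.3716 * 4.46e9 Hz
Step 3: P = 3.966501e-02 W
Step 4: P = 39.665 mW

39.665


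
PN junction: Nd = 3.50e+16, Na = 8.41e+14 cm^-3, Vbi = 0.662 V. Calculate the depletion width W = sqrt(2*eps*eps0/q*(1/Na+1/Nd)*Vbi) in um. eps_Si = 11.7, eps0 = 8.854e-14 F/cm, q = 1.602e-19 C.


Step 1: 1/Na + 1/Nd = 1/8.41e+14 + 1/3.50e+16 = 1.21763e-15
Step 2: 2*eps*eps0/q = 2*11.7*8.854e-14/1.602e-19 = 1.293281e+07
Step 3: W^2 = 1.293281e+07 * 1.21763e-15 * 0.662 = 1.04248e-08
Step 4: W = sqrt(1.04248e-08) = 1.021e-04 cm = 1.021 um

1.021


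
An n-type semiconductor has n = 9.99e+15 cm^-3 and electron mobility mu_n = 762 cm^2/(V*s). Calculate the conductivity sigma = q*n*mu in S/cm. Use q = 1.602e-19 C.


Step 1: sigma = q * n * mu
Step 2: sigma = 1.602e-19 * 9.99e+15 * 762
Step 3: sigma = 1.220e+00 S/cm

1.220e+00


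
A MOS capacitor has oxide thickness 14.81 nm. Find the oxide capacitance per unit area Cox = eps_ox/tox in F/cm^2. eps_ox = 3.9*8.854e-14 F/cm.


Step 1: eps_ox = 3.9 * 8.854e-14 = 3.45306e-13 F/cm
Step 2: tox in cm = 14.81 nm * 1e-7 = 1.4810e-06 cm
Step 3: Cox = 3.45306e-13 / 1.4810e-06 = 2.33e-07 F/cm^2

2.33e-07


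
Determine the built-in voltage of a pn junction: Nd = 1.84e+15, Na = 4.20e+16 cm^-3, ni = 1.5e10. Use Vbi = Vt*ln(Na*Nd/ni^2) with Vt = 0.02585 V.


Step 1: Compute Na*Nd/ni^2 = 4.20e+16 * 1.84e+15 / (1.5e10)^2 = 3.4347e+11
Step 2: ln(3.4347e+11) = 26.5624
Step 3: Vbi = 0.02585 * 26.5624 = 0.687 V

0.687


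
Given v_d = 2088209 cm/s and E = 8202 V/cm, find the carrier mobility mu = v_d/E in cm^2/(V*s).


Step 1: mu = v_d / E
Step 2: mu = 2088209 / 8202
Step 3: mu = 254.6 cm^2/(V*s)

254.6


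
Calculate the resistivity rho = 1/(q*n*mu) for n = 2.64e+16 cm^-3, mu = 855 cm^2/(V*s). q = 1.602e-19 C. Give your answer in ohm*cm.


Step 1: sigma = q * n * mu = 1.602e-19 * 2.64e+16 * 855 = 3.61603e+00 S/cm
Step 2: rho = 1 / sigma = 1 / 3.61603e+00 = 0.2765 ohm*cm

0.2765


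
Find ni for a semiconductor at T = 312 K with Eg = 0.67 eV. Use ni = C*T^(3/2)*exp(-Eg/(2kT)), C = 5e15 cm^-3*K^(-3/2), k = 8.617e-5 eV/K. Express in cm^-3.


Step 1: Compute kT = 8.617e-5 * 312 = 0.02688504 eV
Step 2: Exponent = -Eg/(2kT) = -0.67/(2*0.02688504) = -12.46046
Step 3: T^(3/2) = 312^1.5 = 5511.02
Step 4: ni = 5e15 * 5511.02 * exp(-12.46046) = 1.07e+14 cm^-3

1.07e+14


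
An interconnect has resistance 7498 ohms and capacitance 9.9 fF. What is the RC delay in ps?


Step 1: tau = R * C
Step 2: tau = 7498 * 9.9 fF = 7498 * 9.9e-15 F
Step 3: tau = 7.42302e-11 s = 74.2302 ps

74.2302


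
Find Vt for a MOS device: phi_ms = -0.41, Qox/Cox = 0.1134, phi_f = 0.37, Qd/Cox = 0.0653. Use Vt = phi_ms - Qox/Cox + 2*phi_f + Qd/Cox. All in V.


Step 1: Vt = phi_ms - Qox/Cox + 2*phi_f + Qd/Cox
Step 2: Vt = -0.41 - 0.1134 + 2*0.37 + 0.0653
Step 3: Vt = -0.41 - 0.1134 + 0.74 + 0.0653
Step 4: Vt = 0.2819 V

0.2819


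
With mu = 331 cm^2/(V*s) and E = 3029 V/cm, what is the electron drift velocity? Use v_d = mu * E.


Step 1: v_d = mu * E
Step 2: v_d = 331 * 3029 = 1002599
Step 3: v_d = 1.00e+06 cm/s

1.00e+06


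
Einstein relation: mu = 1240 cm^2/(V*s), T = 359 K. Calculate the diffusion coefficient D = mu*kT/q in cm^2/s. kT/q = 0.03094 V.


Step 1: D = mu * (kT/q)
Step 2: D = 1240 * 0.03094
Step 3: D = 38.37 cm^2/s

38.37


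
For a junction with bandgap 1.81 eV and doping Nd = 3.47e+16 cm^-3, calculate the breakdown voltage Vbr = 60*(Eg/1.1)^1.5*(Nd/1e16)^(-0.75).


Step 1: Eg/1.1 = 1.81/1.1 = 1.645455
Step 2: (Eg/1.1)^1.5 = 1.645455^1.5 = 2.110712
Step 3: (Nd/1e16)^(-0.75) = (3.47)^(-0.75) = 0.393326
Step 4: Vbr = 60 * 2.110712 * 0.393326 = 49.8 V

49.8


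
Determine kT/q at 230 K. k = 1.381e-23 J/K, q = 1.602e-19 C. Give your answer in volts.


Step 1: kT = 1.381e-23 * 230 = 3.1763e-21 J
Step 2: Vt = kT/q = 3.1763e-21 / 1.602e-19
Step 3: Vt = 0.01983 V

0.01983


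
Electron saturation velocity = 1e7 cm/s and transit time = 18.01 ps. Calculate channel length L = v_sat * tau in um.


Step 1: tau in seconds = 18.01 ps * 1e-12 = 1.8010e-11 s
Step 2: L = v_sat * tau = 1e7 * 1.8010e-11 = 1.8010e-04 cm
Step 3: L in um = 1.8010e-04 * 1e4 = 1.801 um

1.801


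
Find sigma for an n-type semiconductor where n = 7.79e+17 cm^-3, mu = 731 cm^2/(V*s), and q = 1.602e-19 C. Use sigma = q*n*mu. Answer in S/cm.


Step 1: sigma = q * n * mu
Step 2: sigma = 1.602e-19 * 7.79e+17 * 731
Step 3: sigma = 9.123e+01 S/cm

9.123e+01


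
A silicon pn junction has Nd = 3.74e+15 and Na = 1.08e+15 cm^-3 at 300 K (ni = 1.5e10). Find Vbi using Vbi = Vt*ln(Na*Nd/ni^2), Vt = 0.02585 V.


Step 1: Compute Na*Nd/ni^2 = 1.08e+15 * 3.74e+15 / (1.5e10)^2 = 1.7952e+10
Step 2: ln(1.7952e+10) = 23.6110
Step 3: Vbi = 0.02585 * 23.6110 = 0.61 V

0.61


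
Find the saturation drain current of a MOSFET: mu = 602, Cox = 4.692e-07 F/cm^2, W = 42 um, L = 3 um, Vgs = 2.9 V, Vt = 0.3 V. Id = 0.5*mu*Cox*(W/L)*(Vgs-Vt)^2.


Step 1: Overdrive voltage Vov = Vgs - Vt = 2.9 - 0.3 = 2.6 V
Step 2: W/L = 42/3 = 14
Step 3: Id = 0.5 * 602 * 4.692e-07 * 14 * 2.6^2
Step 4: Id = 1.34e-02 A

1.34e-02


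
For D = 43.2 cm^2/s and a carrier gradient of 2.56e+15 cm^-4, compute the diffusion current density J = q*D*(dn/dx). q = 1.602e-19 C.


Step 1: J = q * D * (dn/dx)
Step 2: J = 1.602e-19 * 43.2 * 2.56e+15
Step 3: J = 1.77e-02 A/cm^2

1.77e-02


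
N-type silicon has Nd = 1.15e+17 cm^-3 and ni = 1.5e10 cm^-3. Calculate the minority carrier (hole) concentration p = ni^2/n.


Step 1: Since Nd >> ni, n ≈ Nd = 1.15e+17 cm^-3
Step 2: p = ni^2 / n = (1.5e10)^2 / 1.15e+17
Step 3: p = 2.25e20 / 1.15e+17 = 1.96e+03 cm^-3

1.96e+03


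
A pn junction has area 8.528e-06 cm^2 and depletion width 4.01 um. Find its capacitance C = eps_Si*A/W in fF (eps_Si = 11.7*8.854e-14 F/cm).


Step 1: eps_Si = 11.7 * 8.854e-14 = 1.035918e-12 F/cm
Step 2: W in cm = 4.01 * 1e-4 = 4.01e-04 cm
Step 3: C = 1.035918e-12 * 8.528e-06 / 4.01e-04 = 2.203070e-14 F
Step 4: C = 22.03 fF

22.03


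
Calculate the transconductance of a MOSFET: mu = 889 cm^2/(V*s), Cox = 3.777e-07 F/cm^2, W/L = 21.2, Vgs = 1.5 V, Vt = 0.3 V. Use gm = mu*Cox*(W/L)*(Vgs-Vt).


Step 1: Vov = Vgs - Vt = 1.5 - 0.3 = 1.2 V
Step 2: gm = mu * Cox * (W/L) * Vov
Step 3: gm = 889 * 3.777e-07 * 21.2 * 1.2 = 8.54e-03 S

8.54e-03
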